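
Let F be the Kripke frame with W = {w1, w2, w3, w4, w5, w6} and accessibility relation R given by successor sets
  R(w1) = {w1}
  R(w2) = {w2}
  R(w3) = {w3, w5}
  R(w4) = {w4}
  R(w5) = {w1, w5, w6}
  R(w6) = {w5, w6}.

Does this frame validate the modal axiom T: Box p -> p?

Yes

Axiom T corresponds to the accessibility relation being reflexive.
Reflexive: yes — every world is R-related to itself.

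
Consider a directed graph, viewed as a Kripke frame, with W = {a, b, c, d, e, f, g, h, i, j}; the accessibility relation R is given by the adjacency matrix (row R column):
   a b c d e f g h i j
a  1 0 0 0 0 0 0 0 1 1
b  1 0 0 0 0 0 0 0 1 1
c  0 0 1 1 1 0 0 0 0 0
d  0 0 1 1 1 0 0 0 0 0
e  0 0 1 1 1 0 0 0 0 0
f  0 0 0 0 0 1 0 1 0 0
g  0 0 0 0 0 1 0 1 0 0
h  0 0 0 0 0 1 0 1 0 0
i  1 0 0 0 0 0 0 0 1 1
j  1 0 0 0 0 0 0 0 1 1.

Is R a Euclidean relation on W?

Yes

Euclidean: yes — any two successors of a common world are R-related.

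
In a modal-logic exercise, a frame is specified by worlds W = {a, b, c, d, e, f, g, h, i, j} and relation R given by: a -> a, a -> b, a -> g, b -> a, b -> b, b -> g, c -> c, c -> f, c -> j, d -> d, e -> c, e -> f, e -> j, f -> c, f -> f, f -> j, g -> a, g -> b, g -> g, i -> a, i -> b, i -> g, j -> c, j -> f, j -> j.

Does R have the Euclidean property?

Euclidean: yes — any two successors of a common world are R-related.

Yes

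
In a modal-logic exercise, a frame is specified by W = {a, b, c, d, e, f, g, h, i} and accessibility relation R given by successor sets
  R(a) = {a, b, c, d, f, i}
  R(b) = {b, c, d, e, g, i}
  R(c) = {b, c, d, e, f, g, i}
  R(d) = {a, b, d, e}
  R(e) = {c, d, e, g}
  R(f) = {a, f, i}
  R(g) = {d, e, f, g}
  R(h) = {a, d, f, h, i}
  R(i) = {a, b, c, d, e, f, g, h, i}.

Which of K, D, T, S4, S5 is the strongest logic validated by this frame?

Serial (axiom D): yes — every world has a successor (e.g. a R a).
Reflexive (axiom T): yes — every world is R-related to itself.
Transitive (axiom 4): no — a R b and b R e, but not a R e.
Euclidean (axiom 5): no — a R b and a R f, but not b R f.
So F validates K, D, T; S4 would additionally require R to be transitive. The strongest is T.

T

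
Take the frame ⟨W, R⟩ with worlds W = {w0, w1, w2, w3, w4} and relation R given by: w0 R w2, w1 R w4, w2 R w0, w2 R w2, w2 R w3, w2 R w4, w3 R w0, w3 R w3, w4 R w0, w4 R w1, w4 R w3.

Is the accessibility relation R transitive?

No

Transitive: no — w0 R w2 and w2 R w3, but not w0 R w3.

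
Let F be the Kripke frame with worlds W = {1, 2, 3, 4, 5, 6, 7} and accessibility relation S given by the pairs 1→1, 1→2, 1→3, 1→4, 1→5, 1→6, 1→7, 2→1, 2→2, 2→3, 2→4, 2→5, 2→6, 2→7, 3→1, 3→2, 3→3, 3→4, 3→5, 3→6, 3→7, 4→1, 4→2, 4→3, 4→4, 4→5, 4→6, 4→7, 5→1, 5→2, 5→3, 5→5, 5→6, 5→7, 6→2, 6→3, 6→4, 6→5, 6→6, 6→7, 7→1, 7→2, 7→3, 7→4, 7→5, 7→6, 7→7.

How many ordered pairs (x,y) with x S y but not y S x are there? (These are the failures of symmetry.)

2

Enumerating: (1,6), (4,5).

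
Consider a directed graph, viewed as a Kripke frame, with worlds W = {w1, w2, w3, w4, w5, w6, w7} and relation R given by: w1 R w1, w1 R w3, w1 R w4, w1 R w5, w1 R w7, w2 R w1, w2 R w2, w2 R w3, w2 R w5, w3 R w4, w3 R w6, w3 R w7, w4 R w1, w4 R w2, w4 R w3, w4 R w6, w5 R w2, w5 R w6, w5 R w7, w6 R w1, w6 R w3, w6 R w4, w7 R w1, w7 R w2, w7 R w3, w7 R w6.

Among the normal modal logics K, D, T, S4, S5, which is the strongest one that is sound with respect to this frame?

Serial (axiom D): yes — every world has a successor (e.g. w1 R w1).
Reflexive (axiom T): no — w3 is not related to itself.
Transitive (axiom 4): no — w1 R w3 and w3 R w6, but not w1 R w6.
Euclidean (axiom 5): no — w1 R w3 and w1 R w5, but not w3 R w5.
So F validates K, D; T would additionally require R to be reflexive. The strongest is D.

D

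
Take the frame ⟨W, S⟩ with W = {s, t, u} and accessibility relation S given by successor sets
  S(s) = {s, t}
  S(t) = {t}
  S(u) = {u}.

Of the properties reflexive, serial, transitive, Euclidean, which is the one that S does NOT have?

Euclidean

Reflexive: yes — every world is S-related to itself.
Serial: yes — every world has a successor (e.g. s S s).
Transitive: yes — every two-step S-path is closed by a direct edge.
Euclidean: no — s S t and s S s, but not t S s.
Only Euclidean fails.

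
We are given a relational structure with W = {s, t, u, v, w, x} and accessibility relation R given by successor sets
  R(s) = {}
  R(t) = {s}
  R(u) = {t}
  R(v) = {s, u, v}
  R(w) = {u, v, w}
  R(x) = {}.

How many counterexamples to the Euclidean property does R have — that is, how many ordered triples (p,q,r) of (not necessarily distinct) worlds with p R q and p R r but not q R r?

12

Enumerating: (t,s,s), (u,t,t), (v,s,s), (v,s,u), (v,s,v), (v,u,s), (v,u,u), (v,u,v), (w,u,u), (w,u,v), (w,u,w), (w,v,w).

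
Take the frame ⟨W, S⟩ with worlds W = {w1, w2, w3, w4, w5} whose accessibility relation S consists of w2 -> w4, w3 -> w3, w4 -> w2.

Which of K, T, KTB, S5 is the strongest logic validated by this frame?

Reflexive (axiom T): no — w1 is not related to itself.
Symmetric (axiom B): yes — every pair in S has its reverse in S.
Euclidean (axiom 5): no — w2 S w4 and w2 S w4, but not w4 S w4.
So F validates K; T would additionally require S to be reflexive. The strongest is K.

K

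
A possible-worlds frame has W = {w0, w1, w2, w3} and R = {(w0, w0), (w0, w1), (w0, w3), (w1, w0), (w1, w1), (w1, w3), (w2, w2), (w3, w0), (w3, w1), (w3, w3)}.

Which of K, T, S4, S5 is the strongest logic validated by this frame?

Reflexive (axiom T): yes — every world is R-related to itself.
Transitive (axiom 4): yes — every two-step R-path is closed by a direct edge.
Euclidean (axiom 5): yes — any two successors of a common world are R-related.
So F validates K, T, S4, S5. The strongest is S5.

S5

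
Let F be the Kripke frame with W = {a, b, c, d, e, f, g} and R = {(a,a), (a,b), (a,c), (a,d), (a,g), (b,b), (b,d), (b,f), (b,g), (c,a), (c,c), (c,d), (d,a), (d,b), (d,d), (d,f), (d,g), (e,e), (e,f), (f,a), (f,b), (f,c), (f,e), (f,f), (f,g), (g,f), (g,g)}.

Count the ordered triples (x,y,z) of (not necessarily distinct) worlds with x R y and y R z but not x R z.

Enumerating: (a,b,f), (a,d,f), (a,g,f), (b,d,a), (b,f,a), (b,f,c), (b,f,e), (c,a,b), (c,a,g), (c,d,b), (c,d,f), (c,d,g), … and 14 more.
Total: 26.

26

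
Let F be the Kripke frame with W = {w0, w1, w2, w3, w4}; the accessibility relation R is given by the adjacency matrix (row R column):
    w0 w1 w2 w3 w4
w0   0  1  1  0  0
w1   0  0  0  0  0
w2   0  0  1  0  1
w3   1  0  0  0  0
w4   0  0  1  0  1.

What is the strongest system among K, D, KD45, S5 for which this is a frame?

K

Serial (axiom D): no — w1 has no R-successor.
Euclidean (axiom 5): no — w0 R w1 and w0 R w2, but not w1 R w2.
Transitive (axiom 4): no — w0 R w2 and w2 R w4, but not w0 R w4.
Reflexive (axiom T): no — w0 is not related to itself.
So F validates K; D would additionally require R to be serial. The strongest is K.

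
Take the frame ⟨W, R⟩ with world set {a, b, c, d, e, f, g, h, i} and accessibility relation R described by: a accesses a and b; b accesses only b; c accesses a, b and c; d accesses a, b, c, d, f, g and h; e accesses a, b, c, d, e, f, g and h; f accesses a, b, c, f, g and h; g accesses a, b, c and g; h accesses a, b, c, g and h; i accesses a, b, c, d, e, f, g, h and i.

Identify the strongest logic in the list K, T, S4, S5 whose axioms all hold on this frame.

S4

Reflexive (axiom T): yes — every world is R-related to itself.
Transitive (axiom 4): yes — every two-step R-path is closed by a direct edge.
Euclidean (axiom 5): no — c R b and c R a, but not b R a.
So F validates K, T, S4; S5 would additionally require R to be Euclidean. The strongest is S4.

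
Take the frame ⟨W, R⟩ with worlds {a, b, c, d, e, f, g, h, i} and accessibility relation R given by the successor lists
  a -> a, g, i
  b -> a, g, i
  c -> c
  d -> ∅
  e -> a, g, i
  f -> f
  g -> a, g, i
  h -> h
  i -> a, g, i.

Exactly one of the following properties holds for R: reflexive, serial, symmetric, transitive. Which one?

transitive

Reflexive: no — b is not related to itself.
Serial: no — d has no R-successor.
Symmetric: no — b R a but not a R b.
Transitive: yes — every two-step R-path is closed by a direct edge.
Only transitive holds.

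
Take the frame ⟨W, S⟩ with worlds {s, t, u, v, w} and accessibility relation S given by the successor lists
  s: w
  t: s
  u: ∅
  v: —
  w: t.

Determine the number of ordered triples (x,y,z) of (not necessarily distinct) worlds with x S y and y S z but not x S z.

Enumerating: (s,w,t), (t,s,w), (w,t,s).

3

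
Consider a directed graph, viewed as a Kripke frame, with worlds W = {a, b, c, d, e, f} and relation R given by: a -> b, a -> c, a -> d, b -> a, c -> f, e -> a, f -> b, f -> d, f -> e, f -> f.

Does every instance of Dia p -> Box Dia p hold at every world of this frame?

Axiom 5 corresponds to the accessibility relation being Euclidean.
Euclidean: no — a R b and a R c, but not b R c.

No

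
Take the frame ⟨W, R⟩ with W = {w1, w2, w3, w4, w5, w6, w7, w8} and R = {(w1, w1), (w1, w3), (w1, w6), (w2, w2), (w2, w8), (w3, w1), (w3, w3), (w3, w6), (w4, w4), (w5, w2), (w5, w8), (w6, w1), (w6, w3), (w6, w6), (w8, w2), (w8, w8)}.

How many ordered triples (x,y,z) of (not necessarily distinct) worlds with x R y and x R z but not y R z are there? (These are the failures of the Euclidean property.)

R is Euclidean; there are no such tuples.

0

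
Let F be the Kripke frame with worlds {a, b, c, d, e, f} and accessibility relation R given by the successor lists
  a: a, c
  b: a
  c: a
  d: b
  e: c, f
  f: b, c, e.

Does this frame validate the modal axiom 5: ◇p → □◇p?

No

The schema 5 characterises exactly the Euclidean frames.
Euclidean: no — e R c and e R f, but not c R f.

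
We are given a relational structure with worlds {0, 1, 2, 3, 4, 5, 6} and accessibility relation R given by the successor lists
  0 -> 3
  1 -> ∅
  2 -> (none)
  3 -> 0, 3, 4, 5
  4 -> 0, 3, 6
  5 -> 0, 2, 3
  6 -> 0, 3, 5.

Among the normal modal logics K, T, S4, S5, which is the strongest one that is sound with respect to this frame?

Reflexive (axiom T): no — 0 is not related to itself.
Transitive (axiom 4): no — 0 R 3 and 3 R 4, but not 0 R 4.
Euclidean (axiom 5): no — 3 R 0 and 3 R 4, but not 0 R 4.
So F validates K; T would additionally require R to be reflexive. The strongest is K.

K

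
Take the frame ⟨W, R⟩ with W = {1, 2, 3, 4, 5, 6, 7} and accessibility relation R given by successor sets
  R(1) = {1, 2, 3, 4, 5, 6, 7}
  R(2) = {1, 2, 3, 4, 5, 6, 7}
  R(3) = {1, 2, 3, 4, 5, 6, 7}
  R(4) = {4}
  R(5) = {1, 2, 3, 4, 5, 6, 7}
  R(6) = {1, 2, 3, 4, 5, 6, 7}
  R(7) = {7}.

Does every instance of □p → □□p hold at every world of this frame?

Yes

By correspondence theory, 4 is valid on a frame iff R is transitive.
Transitive: yes — every two-step R-path is closed by a direct edge.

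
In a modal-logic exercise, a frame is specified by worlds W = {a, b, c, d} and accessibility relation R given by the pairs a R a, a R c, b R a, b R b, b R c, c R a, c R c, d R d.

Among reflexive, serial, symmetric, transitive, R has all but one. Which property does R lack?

symmetric

Reflexive: yes — every world is R-related to itself.
Serial: yes — every world has a successor (e.g. a R a).
Symmetric: no — b R a but not a R b.
Transitive: yes — every two-step R-path is closed by a direct edge.
Only symmetric fails.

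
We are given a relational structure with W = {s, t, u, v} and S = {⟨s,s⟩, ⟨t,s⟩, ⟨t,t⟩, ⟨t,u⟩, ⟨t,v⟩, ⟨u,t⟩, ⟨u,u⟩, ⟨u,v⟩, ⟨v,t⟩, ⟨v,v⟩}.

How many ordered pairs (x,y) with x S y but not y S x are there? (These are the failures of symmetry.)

Enumerating: (t,s), (u,v).

2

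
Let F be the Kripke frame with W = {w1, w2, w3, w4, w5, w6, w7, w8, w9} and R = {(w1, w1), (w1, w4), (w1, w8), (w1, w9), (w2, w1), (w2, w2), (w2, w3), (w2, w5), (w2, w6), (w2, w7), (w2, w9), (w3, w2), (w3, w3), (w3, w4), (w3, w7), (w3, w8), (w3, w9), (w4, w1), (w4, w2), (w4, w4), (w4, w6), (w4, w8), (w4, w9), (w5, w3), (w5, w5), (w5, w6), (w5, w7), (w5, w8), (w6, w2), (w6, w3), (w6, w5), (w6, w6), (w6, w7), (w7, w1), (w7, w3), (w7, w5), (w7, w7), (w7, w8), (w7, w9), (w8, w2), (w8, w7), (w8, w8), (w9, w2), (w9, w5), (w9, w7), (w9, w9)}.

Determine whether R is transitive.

Transitive: no — w1 R w4 and w4 R w2, but not w1 R w2.

No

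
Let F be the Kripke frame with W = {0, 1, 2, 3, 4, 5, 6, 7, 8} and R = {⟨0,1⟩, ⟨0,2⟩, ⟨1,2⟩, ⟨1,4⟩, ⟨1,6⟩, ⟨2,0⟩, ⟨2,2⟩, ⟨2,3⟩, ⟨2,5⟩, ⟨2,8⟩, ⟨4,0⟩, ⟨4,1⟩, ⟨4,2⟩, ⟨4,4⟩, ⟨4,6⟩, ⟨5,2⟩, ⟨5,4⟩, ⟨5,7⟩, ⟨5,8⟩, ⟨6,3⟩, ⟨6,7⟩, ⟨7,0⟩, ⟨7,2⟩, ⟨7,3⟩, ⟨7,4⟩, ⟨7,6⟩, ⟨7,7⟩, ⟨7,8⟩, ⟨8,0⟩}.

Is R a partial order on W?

Reflexive: no — 0 is not related to itself.
Transitive: no — 0 R 1 and 1 R 4, but not 0 R 4.
Antisymmetric: no — 0 R 2 and 2 R 0 with 0 ≠ 2.
So R is not a partial order.

No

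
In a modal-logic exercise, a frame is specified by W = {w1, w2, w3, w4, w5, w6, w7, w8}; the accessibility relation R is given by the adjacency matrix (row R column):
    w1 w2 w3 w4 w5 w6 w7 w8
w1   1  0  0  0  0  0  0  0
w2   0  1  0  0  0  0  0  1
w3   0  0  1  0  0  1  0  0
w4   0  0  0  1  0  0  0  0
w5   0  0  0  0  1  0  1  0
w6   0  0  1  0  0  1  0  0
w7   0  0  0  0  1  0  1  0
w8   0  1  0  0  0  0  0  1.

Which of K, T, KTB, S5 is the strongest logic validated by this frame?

Reflexive (axiom T): yes — every world is R-related to itself.
Symmetric (axiom B): yes — every pair in R has its reverse in R.
Euclidean (axiom 5): yes — any two successors of a common world are R-related.
So F validates K, T, KTB, S5. The strongest is S5.

S5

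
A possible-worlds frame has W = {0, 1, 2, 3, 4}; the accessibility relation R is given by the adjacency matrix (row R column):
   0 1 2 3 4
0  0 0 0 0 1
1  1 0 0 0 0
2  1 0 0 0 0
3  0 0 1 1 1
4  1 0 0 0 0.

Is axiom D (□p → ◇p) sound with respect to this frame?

Axiom D corresponds to the accessibility relation being serial.
Serial: yes — every world has a successor (e.g. 0 R 4).

Yes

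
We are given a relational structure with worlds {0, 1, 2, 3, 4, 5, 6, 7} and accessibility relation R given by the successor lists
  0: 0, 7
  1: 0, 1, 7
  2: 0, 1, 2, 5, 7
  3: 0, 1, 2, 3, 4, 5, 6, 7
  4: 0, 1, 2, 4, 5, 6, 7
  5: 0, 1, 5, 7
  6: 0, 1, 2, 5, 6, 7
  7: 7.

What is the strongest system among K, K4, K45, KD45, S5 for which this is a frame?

Transitive (axiom 4): yes — every two-step R-path is closed by a direct edge.
Euclidean (axiom 5): no — 1 R 7 and 1 R 0, but not 7 R 0.
Serial (axiom D): yes — every world has a successor (e.g. 0 R 0).
Reflexive (axiom T): yes — every world is R-related to itself.
So F validates K, K4; K45 would additionally require R to be Euclidean. The strongest is K4.

K4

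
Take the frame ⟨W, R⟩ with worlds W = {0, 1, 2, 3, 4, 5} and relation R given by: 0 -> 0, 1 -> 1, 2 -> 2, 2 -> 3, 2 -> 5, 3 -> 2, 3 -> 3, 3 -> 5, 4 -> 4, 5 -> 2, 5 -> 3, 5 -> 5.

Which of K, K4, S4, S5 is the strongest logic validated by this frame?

Transitive (axiom 4): yes — every two-step R-path is closed by a direct edge.
Reflexive (axiom T): yes — every world is R-related to itself.
Euclidean (axiom 5): yes — any two successors of a common world are R-related.
So F validates K, K4, S4, S5. The strongest is S5.

S5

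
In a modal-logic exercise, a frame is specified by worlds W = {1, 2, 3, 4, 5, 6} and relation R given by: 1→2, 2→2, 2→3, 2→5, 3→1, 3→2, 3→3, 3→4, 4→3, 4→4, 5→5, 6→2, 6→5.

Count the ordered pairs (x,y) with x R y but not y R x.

5

Enumerating: (1,2), (2,5), (3,1), (6,2), (6,5).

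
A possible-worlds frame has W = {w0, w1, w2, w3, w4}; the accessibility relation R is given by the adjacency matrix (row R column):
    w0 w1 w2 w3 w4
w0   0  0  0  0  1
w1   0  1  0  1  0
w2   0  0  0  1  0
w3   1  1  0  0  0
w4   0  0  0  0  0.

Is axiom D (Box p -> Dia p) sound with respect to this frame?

No

The schema D characterises exactly the serial frames.
Serial: no — w4 has no R-successor.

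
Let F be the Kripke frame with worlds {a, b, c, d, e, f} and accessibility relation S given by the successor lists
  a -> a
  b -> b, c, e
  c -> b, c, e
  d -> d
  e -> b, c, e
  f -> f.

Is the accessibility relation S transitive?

Yes

Transitive: yes — every two-step S-path is closed by a direct edge.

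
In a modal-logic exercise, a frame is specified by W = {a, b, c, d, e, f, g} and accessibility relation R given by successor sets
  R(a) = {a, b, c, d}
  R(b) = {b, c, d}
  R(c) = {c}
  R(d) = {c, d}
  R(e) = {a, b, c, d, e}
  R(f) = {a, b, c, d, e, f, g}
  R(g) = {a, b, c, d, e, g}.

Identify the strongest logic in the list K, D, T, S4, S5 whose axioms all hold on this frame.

S4

Serial (axiom D): yes — every world has a successor (e.g. a R a).
Reflexive (axiom T): yes — every world is R-related to itself.
Transitive (axiom 4): yes — every two-step R-path is closed by a direct edge.
Euclidean (axiom 5): no — a R c and a R b, but not c R b.
So F validates K, D, T, S4; S5 would additionally require R to be Euclidean. The strongest is S4.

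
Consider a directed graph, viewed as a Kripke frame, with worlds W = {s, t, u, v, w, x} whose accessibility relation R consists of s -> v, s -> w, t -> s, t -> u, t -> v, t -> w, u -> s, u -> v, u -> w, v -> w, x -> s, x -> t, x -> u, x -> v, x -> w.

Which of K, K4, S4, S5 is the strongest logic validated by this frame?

Transitive (axiom 4): yes — every two-step R-path is closed by a direct edge.
Reflexive (axiom T): no — s is not related to itself.
Euclidean (axiom 5): no — s R w and s R v, but not w R v.
So F validates K, K4; S4 would additionally require R to be reflexive. The strongest is K4.

K4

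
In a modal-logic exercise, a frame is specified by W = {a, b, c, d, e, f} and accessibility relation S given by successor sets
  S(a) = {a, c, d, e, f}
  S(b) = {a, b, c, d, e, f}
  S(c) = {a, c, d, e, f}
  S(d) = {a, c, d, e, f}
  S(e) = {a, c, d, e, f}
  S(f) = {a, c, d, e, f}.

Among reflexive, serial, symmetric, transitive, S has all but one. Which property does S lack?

Reflexive: yes — every world is S-related to itself.
Serial: yes — every world has a successor (e.g. a S a).
Symmetric: no — b S a but not a S b.
Transitive: yes — every two-step S-path is closed by a direct edge.
Only symmetric fails.

symmetric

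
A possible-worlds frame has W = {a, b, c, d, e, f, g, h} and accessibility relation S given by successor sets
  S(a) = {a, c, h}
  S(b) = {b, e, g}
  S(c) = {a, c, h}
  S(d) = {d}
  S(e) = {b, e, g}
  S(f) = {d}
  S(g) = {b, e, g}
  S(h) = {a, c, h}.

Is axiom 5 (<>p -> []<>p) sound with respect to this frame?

Yes

Axiom 5 corresponds to the accessibility relation being Euclidean.
Euclidean: yes — any two successors of a common world are S-related.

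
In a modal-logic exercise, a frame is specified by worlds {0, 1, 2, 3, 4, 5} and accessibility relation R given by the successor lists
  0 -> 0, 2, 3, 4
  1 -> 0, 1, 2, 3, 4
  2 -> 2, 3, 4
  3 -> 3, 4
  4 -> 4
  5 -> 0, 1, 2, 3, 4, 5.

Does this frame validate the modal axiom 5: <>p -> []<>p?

Axiom 5 corresponds to the accessibility relation being Euclidean.
Euclidean: no — 0 R 3 and 0 R 2, but not 3 R 2.

No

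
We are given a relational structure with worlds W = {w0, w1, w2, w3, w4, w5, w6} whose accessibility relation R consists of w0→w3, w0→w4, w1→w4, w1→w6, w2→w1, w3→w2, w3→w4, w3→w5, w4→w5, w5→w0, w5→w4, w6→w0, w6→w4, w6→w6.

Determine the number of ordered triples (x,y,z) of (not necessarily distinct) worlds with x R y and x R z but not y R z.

Enumerating: (w0,w3,w3), (w0,w4,w3), (w0,w4,w4), (w1,w4,w4), (w1,w4,w6), (w2,w1,w1), (w3,w2,w2), (w3,w2,w4), (w3,w2,w5), (w3,w4,w2), (w3,w4,w4), (w3,w5,w2), … and 10 more.
Total: 22.

22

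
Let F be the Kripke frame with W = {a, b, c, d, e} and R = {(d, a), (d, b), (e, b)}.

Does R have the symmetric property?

No

Symmetric: no — d R a but not a R d.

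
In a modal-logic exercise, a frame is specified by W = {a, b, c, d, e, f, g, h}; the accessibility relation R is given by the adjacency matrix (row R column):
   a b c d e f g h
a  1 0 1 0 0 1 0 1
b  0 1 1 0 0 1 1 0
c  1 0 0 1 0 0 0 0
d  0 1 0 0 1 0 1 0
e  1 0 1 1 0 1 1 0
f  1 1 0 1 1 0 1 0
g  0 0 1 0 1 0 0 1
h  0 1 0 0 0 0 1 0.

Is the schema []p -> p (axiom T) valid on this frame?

By correspondence theory, T is valid on a frame iff R is reflexive.
Reflexive: no — c is not related to itself.

No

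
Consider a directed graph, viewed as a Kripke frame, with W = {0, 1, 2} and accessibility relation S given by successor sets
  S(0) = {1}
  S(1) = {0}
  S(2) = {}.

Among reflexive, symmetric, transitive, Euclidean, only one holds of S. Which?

symmetric

Reflexive: no — 0 is not related to itself.
Symmetric: yes — every pair in S has its reverse in S.
Transitive: no — 0 S 1 and 1 S 0, but not 0 S 0.
Euclidean: no — 0 S 1 and 0 S 1, but not 1 S 1.
Only symmetric holds.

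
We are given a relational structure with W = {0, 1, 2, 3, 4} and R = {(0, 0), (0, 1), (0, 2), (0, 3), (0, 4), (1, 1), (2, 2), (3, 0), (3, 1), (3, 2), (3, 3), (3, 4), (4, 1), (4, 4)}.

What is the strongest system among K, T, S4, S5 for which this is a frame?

S4

Reflexive (axiom T): yes — every world is R-related to itself.
Transitive (axiom 4): yes — every two-step R-path is closed by a direct edge.
Euclidean (axiom 5): no — 0 R 1 and 0 R 2, but not 1 R 2.
So F validates K, T, S4; S5 would additionally require R to be Euclidean. The strongest is S4.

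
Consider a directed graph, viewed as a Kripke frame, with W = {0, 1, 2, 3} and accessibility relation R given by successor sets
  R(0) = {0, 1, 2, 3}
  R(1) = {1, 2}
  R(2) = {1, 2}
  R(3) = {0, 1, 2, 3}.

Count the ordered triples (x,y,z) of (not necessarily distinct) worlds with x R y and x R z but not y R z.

8

Enumerating: (0,1,0), (0,1,3), (0,2,0), (0,2,3), (3,1,0), (3,1,3), (3,2,0), (3,2,3).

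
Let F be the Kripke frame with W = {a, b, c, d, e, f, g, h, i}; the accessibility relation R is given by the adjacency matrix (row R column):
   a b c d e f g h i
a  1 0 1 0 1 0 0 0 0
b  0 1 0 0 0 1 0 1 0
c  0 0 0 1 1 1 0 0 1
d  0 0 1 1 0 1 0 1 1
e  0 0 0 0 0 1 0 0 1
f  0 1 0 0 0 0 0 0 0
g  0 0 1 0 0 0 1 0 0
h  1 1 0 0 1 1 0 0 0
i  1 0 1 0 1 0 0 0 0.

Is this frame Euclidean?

No

Euclidean: no — a R e and a R c, but not e R c.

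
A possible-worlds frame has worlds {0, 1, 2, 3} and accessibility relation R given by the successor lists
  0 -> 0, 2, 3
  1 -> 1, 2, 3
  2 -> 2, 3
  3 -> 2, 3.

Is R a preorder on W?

Reflexive: yes — every world is R-related to itself.
Transitive: yes — every two-step R-path is closed by a direct edge.
So R is a preorder.

Yes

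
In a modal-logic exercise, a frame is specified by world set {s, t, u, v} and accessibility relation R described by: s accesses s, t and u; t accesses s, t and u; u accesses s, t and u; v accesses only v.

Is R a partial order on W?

No

Reflexive: yes — every world is R-related to itself.
Transitive: yes — every two-step R-path is closed by a direct edge.
Antisymmetric: no — s R t and t R s with s ≠ t.
So R is not a partial order.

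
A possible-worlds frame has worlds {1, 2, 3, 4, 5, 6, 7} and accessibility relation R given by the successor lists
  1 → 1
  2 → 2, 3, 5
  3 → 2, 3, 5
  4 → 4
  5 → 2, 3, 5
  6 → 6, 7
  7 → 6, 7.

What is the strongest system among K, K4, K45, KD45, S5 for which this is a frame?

S5

Transitive (axiom 4): yes — every two-step R-path is closed by a direct edge.
Euclidean (axiom 5): yes — any two successors of a common world are R-related.
Serial (axiom D): yes — every world has a successor (e.g. 1 R 1).
Reflexive (axiom T): yes — every world is R-related to itself.
So F validates K, K4, K45, KD45, S5. The strongest is S5.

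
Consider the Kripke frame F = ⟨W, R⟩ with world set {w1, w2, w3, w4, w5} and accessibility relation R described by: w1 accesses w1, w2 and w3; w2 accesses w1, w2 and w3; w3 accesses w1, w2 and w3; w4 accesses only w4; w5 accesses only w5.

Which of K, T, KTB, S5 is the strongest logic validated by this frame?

S5

Reflexive (axiom T): yes — every world is R-related to itself.
Symmetric (axiom B): yes — every pair in R has its reverse in R.
Euclidean (axiom 5): yes — any two successors of a common world are R-related.
So F validates K, T, KTB, S5. The strongest is S5.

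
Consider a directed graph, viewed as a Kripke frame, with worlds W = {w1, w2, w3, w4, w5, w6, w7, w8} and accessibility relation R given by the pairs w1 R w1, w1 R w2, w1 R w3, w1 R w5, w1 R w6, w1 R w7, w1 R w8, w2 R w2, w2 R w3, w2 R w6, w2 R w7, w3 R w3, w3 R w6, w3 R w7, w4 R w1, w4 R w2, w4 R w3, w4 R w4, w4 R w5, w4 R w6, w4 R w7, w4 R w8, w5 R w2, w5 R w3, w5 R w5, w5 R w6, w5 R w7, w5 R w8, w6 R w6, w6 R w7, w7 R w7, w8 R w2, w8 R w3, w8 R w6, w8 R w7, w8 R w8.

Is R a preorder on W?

Yes

Reflexive: yes — every world is R-related to itself.
Transitive: yes — every two-step R-path is closed by a direct edge.
So R is a preorder.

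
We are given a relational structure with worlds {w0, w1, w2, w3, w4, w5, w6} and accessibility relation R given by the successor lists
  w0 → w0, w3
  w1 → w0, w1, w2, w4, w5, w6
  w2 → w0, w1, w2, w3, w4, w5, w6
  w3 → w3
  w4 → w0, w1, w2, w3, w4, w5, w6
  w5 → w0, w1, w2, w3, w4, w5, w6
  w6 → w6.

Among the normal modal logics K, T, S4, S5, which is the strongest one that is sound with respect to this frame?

Reflexive (axiom T): yes — every world is R-related to itself.
Transitive (axiom 4): no — w1 R w0 and w0 R w3, but not w1 R w3.
Euclidean (axiom 5): no — w1 R w0 and w1 R w2, but not w0 R w2.
So F validates K, T; S4 would additionally require R to be transitive. The strongest is T.

T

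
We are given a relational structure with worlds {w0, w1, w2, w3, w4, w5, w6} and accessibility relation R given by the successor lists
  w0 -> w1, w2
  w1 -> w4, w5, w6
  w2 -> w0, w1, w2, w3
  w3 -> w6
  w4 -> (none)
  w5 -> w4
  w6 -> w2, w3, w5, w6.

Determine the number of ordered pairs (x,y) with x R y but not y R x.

Enumerating: (w0,w1), (w1,w4), (w1,w5), (w1,w6), (w2,w1), (w2,w3), (w5,w4), (w6,w2), (w6,w5).

9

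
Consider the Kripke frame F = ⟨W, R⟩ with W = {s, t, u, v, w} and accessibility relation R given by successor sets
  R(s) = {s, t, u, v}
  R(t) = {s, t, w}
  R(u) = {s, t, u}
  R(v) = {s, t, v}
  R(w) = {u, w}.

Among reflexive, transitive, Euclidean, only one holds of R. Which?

reflexive

Reflexive: yes — every world is R-related to itself.
Transitive: no — s R t and t R w, but not s R w.
Euclidean: no — s R t and s R u, but not t R u.
Only reflexive holds.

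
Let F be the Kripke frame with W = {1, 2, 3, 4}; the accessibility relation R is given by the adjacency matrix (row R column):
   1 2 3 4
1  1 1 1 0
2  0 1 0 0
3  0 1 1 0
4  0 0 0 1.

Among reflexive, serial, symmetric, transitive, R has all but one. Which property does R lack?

symmetric

Reflexive: yes — every world is R-related to itself.
Serial: yes — every world has a successor (e.g. 1 R 1).
Symmetric: no — 1 R 2 but not 2 R 1.
Transitive: yes — every two-step R-path is closed by a direct edge.
Only symmetric fails.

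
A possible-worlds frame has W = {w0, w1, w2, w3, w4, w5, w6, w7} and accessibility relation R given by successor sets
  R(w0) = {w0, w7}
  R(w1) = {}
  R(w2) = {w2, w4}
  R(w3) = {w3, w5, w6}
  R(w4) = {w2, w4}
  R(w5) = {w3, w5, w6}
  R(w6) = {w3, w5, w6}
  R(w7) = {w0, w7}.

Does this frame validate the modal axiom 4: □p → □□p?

Axiom 4 corresponds to the accessibility relation being transitive.
Transitive: yes — every two-step R-path is closed by a direct edge.

Yes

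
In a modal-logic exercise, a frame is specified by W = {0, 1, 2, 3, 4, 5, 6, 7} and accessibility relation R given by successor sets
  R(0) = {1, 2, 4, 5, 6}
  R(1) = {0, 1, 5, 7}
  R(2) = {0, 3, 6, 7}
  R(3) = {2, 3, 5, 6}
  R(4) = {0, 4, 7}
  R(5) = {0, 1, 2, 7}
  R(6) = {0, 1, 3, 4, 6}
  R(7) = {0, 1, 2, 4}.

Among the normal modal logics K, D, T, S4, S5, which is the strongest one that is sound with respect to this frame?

D

Serial (axiom D): yes — every world has a successor (e.g. 0 R 1).
Reflexive (axiom T): no — 0 is not related to itself.
Transitive (axiom 4): no — 0 R 1 and 1 R 7, but not 0 R 7.
Euclidean (axiom 5): no — 0 R 1 and 0 R 2, but not 1 R 2.
So F validates K, D; T would additionally require R to be reflexive. The strongest is D.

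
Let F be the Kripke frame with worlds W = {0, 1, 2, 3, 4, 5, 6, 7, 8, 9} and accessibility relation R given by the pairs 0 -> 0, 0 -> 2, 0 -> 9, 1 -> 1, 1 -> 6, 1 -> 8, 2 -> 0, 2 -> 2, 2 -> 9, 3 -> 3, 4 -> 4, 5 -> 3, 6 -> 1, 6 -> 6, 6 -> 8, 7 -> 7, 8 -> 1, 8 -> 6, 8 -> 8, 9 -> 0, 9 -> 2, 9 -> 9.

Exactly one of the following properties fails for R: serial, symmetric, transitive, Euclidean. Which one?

Serial: yes — every world has a successor (e.g. 0 R 0).
Symmetric: no — 5 R 3 but not 3 R 5.
Transitive: yes — every two-step R-path is closed by a direct edge.
Euclidean: yes — any two successors of a common world are R-related.
Only symmetric fails.

symmetric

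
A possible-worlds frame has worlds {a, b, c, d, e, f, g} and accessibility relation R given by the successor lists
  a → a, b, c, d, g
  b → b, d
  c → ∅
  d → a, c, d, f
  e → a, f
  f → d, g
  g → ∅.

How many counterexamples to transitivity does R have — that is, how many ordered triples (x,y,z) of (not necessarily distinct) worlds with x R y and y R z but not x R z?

16

Enumerating: (a,d,f), (b,d,a), (b,d,c), (b,d,f), (d,a,b), (d,a,g), (d,f,g), (e,a,b), (e,a,c), (e,a,d), (e,a,g), (e,f,d), (e,f,g), (f,d,a), (f,d,c), (f,d,f).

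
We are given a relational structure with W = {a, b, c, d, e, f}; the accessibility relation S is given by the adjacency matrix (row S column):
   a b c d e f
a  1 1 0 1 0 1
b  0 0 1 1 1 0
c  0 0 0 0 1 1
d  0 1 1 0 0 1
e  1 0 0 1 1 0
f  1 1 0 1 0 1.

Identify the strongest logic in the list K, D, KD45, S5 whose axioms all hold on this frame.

Serial (axiom D): yes — every world has a successor (e.g. a S a).
Euclidean (axiom 5): no — a S b and a S f, but not b S f.
Transitive (axiom 4): no — a S b and b S c, but not a S c.
Reflexive (axiom T): no — b is not related to itself.
So F validates K, D; KD45 would additionally require S to be Euclidean and transitive. The strongest is D.

D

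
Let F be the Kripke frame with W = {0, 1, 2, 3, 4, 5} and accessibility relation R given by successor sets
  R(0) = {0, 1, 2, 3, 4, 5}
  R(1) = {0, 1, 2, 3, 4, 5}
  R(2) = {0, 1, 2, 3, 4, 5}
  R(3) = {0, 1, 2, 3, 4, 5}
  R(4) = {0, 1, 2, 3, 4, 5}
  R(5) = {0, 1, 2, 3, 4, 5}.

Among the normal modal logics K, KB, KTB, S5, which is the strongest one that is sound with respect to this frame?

S5

Symmetric (axiom B): yes — every pair in R has its reverse in R.
Reflexive (axiom T): yes — every world is R-related to itself.
Euclidean (axiom 5): yes — any two successors of a common world are R-related.
So F validates K, KB, KTB, S5. The strongest is S5.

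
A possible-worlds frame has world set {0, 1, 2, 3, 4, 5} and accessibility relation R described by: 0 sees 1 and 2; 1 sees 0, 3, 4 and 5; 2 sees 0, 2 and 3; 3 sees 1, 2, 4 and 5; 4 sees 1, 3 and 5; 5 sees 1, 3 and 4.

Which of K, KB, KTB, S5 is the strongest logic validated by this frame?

KB

Symmetric (axiom B): yes — every pair in R has its reverse in R.
Reflexive (axiom T): no — 0 is not related to itself.
Euclidean (axiom 5): no — 0 R 1 and 0 R 2, but not 1 R 2.
So F validates K, KB; KTB would additionally require R to be reflexive. The strongest is KB.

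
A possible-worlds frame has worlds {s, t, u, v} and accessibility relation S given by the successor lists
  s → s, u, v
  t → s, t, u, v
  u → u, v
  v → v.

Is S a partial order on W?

Reflexive: yes — every world is S-related to itself.
Transitive: yes — every two-step S-path is closed by a direct edge.
Antisymmetric: yes — no distinct pair is related both ways.
So S is a partial order.

Yes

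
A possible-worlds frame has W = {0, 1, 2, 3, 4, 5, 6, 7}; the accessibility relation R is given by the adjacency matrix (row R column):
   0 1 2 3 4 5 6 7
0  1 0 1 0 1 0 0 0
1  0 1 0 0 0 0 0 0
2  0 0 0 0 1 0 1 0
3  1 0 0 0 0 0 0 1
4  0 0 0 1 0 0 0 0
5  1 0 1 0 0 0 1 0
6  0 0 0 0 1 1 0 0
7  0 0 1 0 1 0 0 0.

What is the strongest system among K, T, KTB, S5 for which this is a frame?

K

Reflexive (axiom T): no — 2 is not related to itself.
Symmetric (axiom B): no — 0 R 2 but not 2 R 0.
Euclidean (axiom 5): no — 0 R 4 and 0 R 2, but not 4 R 2.
So F validates K; T would additionally require R to be reflexive. The strongest is K.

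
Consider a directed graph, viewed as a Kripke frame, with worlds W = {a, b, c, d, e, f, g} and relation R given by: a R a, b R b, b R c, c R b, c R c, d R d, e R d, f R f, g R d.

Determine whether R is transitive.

Transitive: yes — every two-step R-path is closed by a direct edge.

Yes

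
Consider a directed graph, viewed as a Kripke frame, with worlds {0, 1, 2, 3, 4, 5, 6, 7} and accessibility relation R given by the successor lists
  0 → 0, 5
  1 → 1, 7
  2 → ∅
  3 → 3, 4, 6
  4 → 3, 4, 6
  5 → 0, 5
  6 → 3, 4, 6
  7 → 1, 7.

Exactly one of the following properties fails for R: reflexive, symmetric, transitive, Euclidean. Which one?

reflexive

Reflexive: no — 2 is not related to itself.
Symmetric: yes — every pair in R has its reverse in R.
Transitive: yes — every two-step R-path is closed by a direct edge.
Euclidean: yes — any two successors of a common world are R-related.
Only reflexive fails.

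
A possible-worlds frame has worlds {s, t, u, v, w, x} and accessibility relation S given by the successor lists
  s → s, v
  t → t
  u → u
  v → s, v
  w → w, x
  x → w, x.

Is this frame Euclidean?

Euclidean: yes — any two successors of a common world are S-related.

Yes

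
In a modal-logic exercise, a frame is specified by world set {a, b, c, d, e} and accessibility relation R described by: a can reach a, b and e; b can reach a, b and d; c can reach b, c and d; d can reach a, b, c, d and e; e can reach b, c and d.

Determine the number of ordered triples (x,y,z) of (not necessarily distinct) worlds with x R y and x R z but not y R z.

Enumerating: (a,b,e), (a,e,a), (a,e,e), (b,a,d), (c,b,c), (d,a,c), (d,a,d), (d,b,c), (d,b,e), (d,c,a), (d,c,e), (d,e,a), (d,e,e), (e,b,c).

14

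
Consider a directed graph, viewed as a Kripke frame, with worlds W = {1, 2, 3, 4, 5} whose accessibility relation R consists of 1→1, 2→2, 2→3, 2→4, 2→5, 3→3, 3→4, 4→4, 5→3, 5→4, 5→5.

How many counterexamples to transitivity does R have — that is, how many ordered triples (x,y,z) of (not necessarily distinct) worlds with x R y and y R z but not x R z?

0

R is transitive; there are no such tuples.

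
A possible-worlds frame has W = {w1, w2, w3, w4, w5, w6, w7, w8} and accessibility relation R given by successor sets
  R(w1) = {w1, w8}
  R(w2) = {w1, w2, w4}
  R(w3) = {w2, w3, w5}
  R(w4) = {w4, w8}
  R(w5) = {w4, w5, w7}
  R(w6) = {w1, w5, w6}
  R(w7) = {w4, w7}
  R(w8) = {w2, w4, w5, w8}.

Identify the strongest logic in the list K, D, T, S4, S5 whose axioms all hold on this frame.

T

Serial (axiom D): yes — every world has a successor (e.g. w1 R w1).
Reflexive (axiom T): yes — every world is R-related to itself.
Transitive (axiom 4): no — w1 R w8 and w8 R w2, but not w1 R w2.
Euclidean (axiom 5): no — w2 R w1 and w2 R w4, but not w1 R w4.
So F validates K, D, T; S4 would additionally require R to be transitive. The strongest is T.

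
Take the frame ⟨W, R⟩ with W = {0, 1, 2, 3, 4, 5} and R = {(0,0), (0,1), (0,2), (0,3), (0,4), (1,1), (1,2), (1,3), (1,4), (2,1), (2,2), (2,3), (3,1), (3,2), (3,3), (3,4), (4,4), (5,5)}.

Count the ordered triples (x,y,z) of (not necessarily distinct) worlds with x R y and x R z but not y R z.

16

Enumerating: (0,1,0), (0,2,0), (0,2,4), (0,3,0), (0,4,0), (0,4,1), (0,4,2), (0,4,3), (1,2,4), (1,4,1), (1,4,2), (1,4,3), (3,2,4), (3,4,1), (3,4,2), (3,4,3).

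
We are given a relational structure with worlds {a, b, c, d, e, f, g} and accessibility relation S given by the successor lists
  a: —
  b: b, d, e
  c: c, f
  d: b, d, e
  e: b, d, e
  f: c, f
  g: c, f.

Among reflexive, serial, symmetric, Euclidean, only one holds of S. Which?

Euclidean

Reflexive: no — a is not related to itself.
Serial: no — a has no S-successor.
Symmetric: no — g S c but not c S g.
Euclidean: yes — any two successors of a common world are S-related.
Only Euclidean holds.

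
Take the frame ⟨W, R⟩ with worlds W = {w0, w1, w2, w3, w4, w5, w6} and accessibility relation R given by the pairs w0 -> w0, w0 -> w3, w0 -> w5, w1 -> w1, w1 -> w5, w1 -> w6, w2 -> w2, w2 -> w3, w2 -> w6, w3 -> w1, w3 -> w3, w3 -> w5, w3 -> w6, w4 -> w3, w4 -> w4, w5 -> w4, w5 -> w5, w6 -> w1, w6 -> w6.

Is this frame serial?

Yes

Serial: yes — every world has a successor (e.g. w0 R w0).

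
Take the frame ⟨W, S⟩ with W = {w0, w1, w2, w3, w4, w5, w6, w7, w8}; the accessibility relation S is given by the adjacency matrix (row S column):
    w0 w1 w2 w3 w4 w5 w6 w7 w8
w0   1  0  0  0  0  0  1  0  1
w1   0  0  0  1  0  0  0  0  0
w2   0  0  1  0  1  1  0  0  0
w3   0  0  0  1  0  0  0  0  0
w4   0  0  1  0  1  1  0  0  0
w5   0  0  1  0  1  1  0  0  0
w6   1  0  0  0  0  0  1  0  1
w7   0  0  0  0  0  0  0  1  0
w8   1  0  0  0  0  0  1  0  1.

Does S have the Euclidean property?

Yes

Euclidean: yes — any two successors of a common world are S-related.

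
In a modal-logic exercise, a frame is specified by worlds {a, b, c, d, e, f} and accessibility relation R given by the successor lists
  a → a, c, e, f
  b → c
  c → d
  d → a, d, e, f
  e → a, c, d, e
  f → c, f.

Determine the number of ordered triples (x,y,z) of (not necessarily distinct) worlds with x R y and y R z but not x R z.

Enumerating: (a,c,d), (a,e,d), (b,c,d), (c,d,a), (c,d,e), (c,d,f), (d,a,c), (d,e,c), (d,f,c), (e,a,f), (e,d,f), (f,c,d).

12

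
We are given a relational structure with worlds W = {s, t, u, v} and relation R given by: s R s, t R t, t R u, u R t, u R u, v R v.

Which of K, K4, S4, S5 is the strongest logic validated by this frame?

S5

Transitive (axiom 4): yes — every two-step R-path is closed by a direct edge.
Reflexive (axiom T): yes — every world is R-related to itself.
Euclidean (axiom 5): yes — any two successors of a common world are R-related.
So F validates K, K4, S4, S5. The strongest is S5.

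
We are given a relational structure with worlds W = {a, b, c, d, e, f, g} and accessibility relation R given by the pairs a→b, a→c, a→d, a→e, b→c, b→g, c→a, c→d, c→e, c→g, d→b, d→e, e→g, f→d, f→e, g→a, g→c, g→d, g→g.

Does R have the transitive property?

No

Transitive: no — a R b and b R g, but not a R g.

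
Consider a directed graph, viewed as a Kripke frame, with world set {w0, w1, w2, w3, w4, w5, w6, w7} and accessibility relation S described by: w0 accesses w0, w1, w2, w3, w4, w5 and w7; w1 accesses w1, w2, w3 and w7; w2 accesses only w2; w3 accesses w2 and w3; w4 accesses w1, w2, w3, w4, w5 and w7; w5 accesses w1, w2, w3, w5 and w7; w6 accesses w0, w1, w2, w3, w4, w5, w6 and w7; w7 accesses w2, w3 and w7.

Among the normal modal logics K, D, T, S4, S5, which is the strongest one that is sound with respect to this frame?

S4

Serial (axiom D): yes — every world has a successor (e.g. w0 S w0).
Reflexive (axiom T): yes — every world is S-related to itself.
Transitive (axiom 4): yes — every two-step S-path is closed by a direct edge.
Euclidean (axiom 5): no — w0 S w1 and w0 S w4, but not w1 S w4.
So F validates K, D, T, S4; S5 would additionally require S to be Euclidean. The strongest is S4.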